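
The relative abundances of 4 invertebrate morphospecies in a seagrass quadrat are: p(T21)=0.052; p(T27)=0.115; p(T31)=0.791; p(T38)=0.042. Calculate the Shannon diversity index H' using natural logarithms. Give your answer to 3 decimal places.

0.721

Each pᵢ ln pᵢ term (working shown to 5 dp, full precision carried): 0.052×(-2.95651)=-0.15374, 0.115×(-2.16282)=-0.24872, 0.791×(-0.23446)=-0.18546, 0.042×(-3.17009)=-0.13314.
Sum = -0.72106, so H' = 0.721.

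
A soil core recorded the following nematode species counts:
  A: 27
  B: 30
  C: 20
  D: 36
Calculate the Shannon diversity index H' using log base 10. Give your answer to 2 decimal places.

0.59

Total N = 27+30+20+36 = 113, so the proportions are 0.2389, 0.2655, 0.177, 0.3186 (working shown to 4 dp, full precision carried).
Each pᵢ log₁₀ pᵢ term: 0.2389×(-0.6217)=-0.1486, 0.2655×(-0.5760)=-0.1529, 0.177×(-0.7520)=-0.1331, 0.3186×(-0.4968)=-0.1583.
Sum = -0.5928, so H' = 0.59.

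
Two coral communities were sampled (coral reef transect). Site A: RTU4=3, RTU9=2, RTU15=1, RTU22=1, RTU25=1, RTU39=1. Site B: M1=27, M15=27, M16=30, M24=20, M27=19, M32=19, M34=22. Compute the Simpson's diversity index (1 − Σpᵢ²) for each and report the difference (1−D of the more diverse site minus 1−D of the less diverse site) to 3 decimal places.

0.062

Site A: N=9, proportions 0.333333, 0.222222, 0.111111, 0.111111, 0.111111, 0.111111, giving 1−D = 0.790123 (working shown to 6 dp, full precision carried).
Site B: N=164, proportions 0.164634, 0.164634, 0.182927, 0.121951, 0.115854, 0.115854, 0.134146, giving 1−D = 0.852617.
Difference = |0.790123 − 0.852617| = 0.062494, i.e. 0.062 to 3 decimal places.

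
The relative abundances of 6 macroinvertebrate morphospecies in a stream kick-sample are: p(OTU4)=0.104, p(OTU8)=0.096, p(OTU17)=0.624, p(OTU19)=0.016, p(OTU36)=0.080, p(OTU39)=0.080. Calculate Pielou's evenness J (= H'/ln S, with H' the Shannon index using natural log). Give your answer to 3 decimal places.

H' = −Σ pᵢ ln pᵢ = −((-0.23539) + (-0.22497) + (-0.29428) + (-0.06616) + (-0.20206) + (-0.20206)) = 1.22492 (working shown to 5 dp, full precision carried).
With S = 6 species, ln S = 1.79176, so J = 1.22492/1.79176 = 0.68364, i.e. 0.684 to 3 decimal places.

0.684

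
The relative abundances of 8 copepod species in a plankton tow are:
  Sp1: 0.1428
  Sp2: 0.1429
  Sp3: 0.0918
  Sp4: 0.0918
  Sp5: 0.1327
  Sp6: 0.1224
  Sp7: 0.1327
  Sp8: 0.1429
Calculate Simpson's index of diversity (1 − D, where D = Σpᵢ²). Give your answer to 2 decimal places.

0.87

D = 0.1428² + 0.1429² + 0.0918² + 0.0918² + 0.1327² + 0.1224² + 0.1327² + 0.1429² = 0.0204 + 0.0204 + 0.0084 + 0.0084 + 0.0176 + 0.0150 + 0.0176 + 0.0204 = 0.1283 (working shown to 4 dp, full precision carried).
So 1 − D = 0.8717, i.e. 0.87 to 2 decimal places.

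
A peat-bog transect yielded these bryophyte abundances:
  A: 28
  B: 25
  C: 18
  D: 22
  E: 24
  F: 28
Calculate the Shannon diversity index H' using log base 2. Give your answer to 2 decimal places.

Total N = 28+25+18+22+24+28 = 145, so the proportions are 0.1931, 0.1724, 0.1241, 0.1517, 0.1655, 0.1931 (working shown to 4 dp, full precision carried).
Each pᵢ log₂ pᵢ term: 0.1931×(-2.3726)=-0.4581, 0.1724×(-2.5361)=-0.4373, 0.1241×(-3.0100)=-0.3737, 0.1517×(-2.7205)=-0.4128, 0.1655×(-2.5949)=-0.4295, 0.1931×(-2.3726)=-0.4581.
Sum = -2.5695, so H' = 2.57.

2.57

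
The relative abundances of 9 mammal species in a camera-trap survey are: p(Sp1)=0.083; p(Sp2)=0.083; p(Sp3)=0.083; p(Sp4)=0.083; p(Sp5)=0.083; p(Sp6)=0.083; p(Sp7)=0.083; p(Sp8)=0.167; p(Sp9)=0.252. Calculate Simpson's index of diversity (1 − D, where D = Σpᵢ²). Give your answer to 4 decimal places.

0.8604

D = 0.083² + 0.083² + 0.083² + 0.083² + 0.083² + 0.083² + 0.083² + 0.167² + 0.252² = 0.006889 + 0.006889 + 0.006889 + 0.006889 + 0.006889 + 0.006889 + 0.006889 + 0.027889 + 0.063504 = 0.139616 (working shown to 6 dp, full precision carried).
So 1 − D = 0.860384, i.e. 0.8604 to 4 decimal places.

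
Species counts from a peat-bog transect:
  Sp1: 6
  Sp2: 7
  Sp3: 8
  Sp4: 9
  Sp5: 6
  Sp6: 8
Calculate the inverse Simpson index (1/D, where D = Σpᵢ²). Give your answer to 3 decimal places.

5.867

Total N = 6+7+8+9+6+8 = 44, so the proportions are 0.1363636, 0.1590909, 0.1818182, 0.2045455, 0.1363636, 0.1818182 (working shown to 7 dp, full precision carried).
D = 0.1363636² + 0.1590909² + 0.1818182² + 0.2045455² + 0.1363636² + 0.1818182² = 0.0185950 + 0.0253099 + 0.0330579 + 0.0418388 + 0.0185950 + 0.0330579 = 0.1704545.
So 1/D = 5.86667, i.e. 5.867 to 3 decimal places.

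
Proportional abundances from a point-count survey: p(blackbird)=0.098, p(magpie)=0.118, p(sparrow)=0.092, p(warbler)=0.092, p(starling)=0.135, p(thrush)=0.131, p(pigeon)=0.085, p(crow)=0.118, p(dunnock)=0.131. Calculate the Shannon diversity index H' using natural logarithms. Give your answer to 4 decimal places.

2.1834

Each pᵢ ln pᵢ term (working shown to 6 dp, full precision carried): 0.098×(-2.322788)=-0.227633, 0.118×(-2.137071)=-0.252174, 0.092×(-2.385967)=-0.219509, 0.092×(-2.385967)=-0.219509, 0.135×(-2.002481)=-0.270335, 0.131×(-2.032558)=-0.266265, 0.085×(-2.465104)=-0.209534, 0.118×(-2.137071)=-0.252174, 0.131×(-2.032558)=-0.266265.
Sum = -2.183399, so H' = 2.1834.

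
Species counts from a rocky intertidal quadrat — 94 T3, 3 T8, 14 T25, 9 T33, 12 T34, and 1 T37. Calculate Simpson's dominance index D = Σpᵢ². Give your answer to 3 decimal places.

Total N = 94+3+14+9+12+1 = 133, so the proportions are 0.70677, 0.02256, 0.10526, 0.06767, 0.09023, 0.00752 (working shown to 5 dp, full precision carried).
D = 0.70677² + 0.02256² + 0.10526² + 0.06767² + 0.09023² + 0.00752² = 0.49952 + 0.00051 + 0.01108 + 0.00458 + 0.00814 + 0.00006 = 0.52388.
To 3 decimal places, D = 0.524.

0.524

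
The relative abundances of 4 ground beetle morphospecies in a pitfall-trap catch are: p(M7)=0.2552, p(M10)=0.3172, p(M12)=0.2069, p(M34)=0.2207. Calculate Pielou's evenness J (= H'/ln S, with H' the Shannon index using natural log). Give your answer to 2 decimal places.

H' = −Σ pᵢ ln pᵢ = −((-0.3485) + (-0.3642) + (-0.3260) + (-0.3335)) = 1.3722 (working shown to 4 dp, full precision carried).
With S = 4 species, ln S = 1.3863, so J = 1.3722/1.3863 = 0.9898, i.e. 0.99 to 2 decimal places.

0.99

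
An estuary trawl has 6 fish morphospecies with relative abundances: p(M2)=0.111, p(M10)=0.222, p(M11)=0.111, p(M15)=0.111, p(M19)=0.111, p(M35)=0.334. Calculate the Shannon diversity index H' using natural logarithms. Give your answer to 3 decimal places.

Each pᵢ ln pᵢ term (working shown to 5 dp, full precision carried): 0.111×(-2.19823)=-0.24400, 0.222×(-1.50508)=-0.33413, 0.111×(-2.19823)=-0.24400, 0.111×(-2.19823)=-0.24400, 0.111×(-2.19823)=-0.24400, 0.334×(-1.09661)=-0.36627.
Sum = -1.67641, so H' = 1.676.

1.676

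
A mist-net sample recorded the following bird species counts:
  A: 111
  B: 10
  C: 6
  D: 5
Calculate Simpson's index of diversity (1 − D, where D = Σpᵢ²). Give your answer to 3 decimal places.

Total N = 111+10+6+5 = 132, so the proportions are 0.84091, 0.07576, 0.04545, 0.03788 (working shown to 5 dp, full precision carried).
D = 0.84091² + 0.07576² + 0.04545² + 0.03788² = 0.70713 + 0.00574 + 0.00207 + 0.00143 = 0.71637.
So 1 − D = 0.28363, i.e. 0.284 to 3 decimal places.

0.284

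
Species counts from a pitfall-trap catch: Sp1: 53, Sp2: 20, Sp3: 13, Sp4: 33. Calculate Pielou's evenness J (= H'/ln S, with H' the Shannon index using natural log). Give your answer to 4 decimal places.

0.9071

Total N = 53+20+13+33 = 119, so the proportions are 0.445378, 0.168067, 0.109244, 0.277311 (working shown to 6 dp, full precision carried).
H' = −Σ pᵢ ln pᵢ = −((-0.360236) + (-0.299730) + (-0.241885) + (-0.355683)) = 1.257534.
With S = 4 species, ln S = 1.386294, so J = 1.257534/1.386294 = 0.907119, i.e. 0.9071 to 4 decimal places.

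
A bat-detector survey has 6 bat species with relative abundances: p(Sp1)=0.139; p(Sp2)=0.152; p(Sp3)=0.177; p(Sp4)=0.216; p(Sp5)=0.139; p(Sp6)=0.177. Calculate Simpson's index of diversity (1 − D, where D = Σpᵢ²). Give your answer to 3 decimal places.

D = 0.139² + 0.152² + 0.177² + 0.216² + 0.139² + 0.177² = 0.01932 + 0.02310 + 0.03133 + 0.04666 + 0.01932 + 0.03133 = 0.17106 (working shown to 5 dp, full precision carried).
So 1 − D = 0.82894, i.e. 0.829 to 3 decimal places.

0.829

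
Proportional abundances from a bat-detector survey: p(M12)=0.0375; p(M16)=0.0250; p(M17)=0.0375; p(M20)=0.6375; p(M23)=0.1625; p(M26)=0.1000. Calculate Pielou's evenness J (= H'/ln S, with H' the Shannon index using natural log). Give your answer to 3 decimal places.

H' = −Σ pᵢ ln pᵢ = −((-0.12313) + (-0.09222) + (-0.12313) + (-0.28700) + (-0.29528) + (-0.23026)) = 1.15101 (working shown to 5 dp, full precision carried).
With S = 6 species, ln S = 1.79176, so J = 1.15101/1.79176 = 0.64239, i.e. 0.642 to 3 decimal places.

0.642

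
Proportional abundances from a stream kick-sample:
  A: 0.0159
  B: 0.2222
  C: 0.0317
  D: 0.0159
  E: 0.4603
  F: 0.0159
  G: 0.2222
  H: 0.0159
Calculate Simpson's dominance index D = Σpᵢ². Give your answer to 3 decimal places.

D = 0.0159² + 0.2222² + 0.0317² + 0.0159² + 0.4603² + 0.0159² + 0.2222² + 0.0159² = 0.00025 + 0.04937 + 0.00100 + 0.00025 + 0.21188 + 0.00025 + 0.04937 + 0.00025 = 0.31264 (working shown to 5 dp, full precision carried).
To 3 decimal places, D = 0.313.

0.313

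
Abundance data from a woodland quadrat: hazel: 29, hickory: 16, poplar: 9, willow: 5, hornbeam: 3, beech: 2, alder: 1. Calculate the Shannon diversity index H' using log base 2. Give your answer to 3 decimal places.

2.149

Total N = 29+16+9+5+3+2+1 = 65, so the proportions are 0.44615, 0.24615, 0.13846, 0.07692, 0.04615, 0.03077, 0.01538 (working shown to 5 dp, full precision carried).
Each pᵢ log₂ pᵢ term: 0.44615×(-1.16439)=-0.51950, 0.24615×(-2.02237)=-0.49781, 0.13846×(-2.85244)=-0.39495, 0.07692×(-3.70044)=-0.28465, 0.04615×(-4.43741)=-0.20480, 0.03077×(-5.02237)=-0.15453, 0.01538×(-6.02237)=-0.09265.
Sum = -2.14890, so H' = 2.149.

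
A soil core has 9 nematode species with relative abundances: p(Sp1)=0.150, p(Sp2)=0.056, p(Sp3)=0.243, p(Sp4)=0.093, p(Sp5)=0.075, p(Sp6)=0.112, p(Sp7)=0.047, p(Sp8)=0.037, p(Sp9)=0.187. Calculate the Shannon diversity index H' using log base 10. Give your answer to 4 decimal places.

Each pᵢ log₁₀ pᵢ term (working shown to 6 dp, full precision carried): 0.15×(-0.823909)=-0.123586, 0.056×(-1.251812)=-0.070101, 0.243×(-0.614394)=-0.149298, 0.093×(-1.031517)=-0.095931, 0.075×(-1.124939)=-0.084370, 0.112×(-0.950782)=-0.106488, 0.047×(-1.327902)=-0.062411, 0.037×(-1.431798)=-0.052977, 0.187×(-0.728158)=-0.136166.
Sum = -0.881328, so H' = 0.8813.

0.8813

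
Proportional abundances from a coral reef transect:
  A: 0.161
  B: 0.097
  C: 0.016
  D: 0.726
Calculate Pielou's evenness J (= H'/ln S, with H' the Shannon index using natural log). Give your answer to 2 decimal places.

H' = −Σ pᵢ ln pᵢ = −((-0.2940) + (-0.2263) + (-0.0662) + (-0.2325)) = 0.8190 (working shown to 4 dp, full precision carried).
With S = 4 species, ln S = 1.3863, so J = 0.8190/1.3863 = 0.5908, i.e. 0.59 to 2 decimal places.

0.59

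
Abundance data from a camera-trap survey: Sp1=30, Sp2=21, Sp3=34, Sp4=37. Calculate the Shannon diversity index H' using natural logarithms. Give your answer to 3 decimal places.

1.366

Total N = 30+21+34+37 = 122, so the proportions are 0.2459, 0.17213, 0.27869, 0.30328 (working shown to 5 dp, full precision carried).
Each pᵢ ln pᵢ term: 0.2459×(-1.40282)=-0.34496, 0.17213×(-1.75950)=-0.30286, 0.27869×(-1.27766)=-0.35607, 0.30328×(-1.19310)=-0.36184.
Sum = -1.36573, so H' = 1.366.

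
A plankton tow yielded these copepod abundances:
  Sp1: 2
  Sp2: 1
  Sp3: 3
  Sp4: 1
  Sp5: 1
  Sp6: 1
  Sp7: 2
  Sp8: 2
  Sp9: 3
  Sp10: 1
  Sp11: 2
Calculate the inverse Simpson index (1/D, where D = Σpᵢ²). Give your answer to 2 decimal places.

9.26

Total N = 2+1+3+1+1+1+2+2+3+1+2 = 19, so the proportions are 0.105263, 0.052632, 0.157895, 0.052632, 0.052632, 0.052632, 0.105263, 0.105263, 0.157895, 0.052632, 0.105263 (working shown to 6 dp, full precision carried).
D = 0.105263² + 0.052632² + 0.157895² + 0.052632² + 0.052632² + 0.052632² + 0.105263² + 0.105263² + 0.157895² + 0.052632² + 0.105263² = 0.011080 + 0.002770 + 0.024931 + 0.002770 + 0.002770 + 0.002770 + 0.011080 + 0.011080 + 0.024931 + 0.002770 + 0.011080 = 0.108033.
So 1/D = 9.2564, i.e. 9.26 to 2 decimal places.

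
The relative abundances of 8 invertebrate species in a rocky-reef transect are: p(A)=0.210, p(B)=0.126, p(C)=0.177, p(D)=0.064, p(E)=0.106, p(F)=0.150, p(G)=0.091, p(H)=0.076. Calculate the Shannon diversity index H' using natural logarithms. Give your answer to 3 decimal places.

2.008

Each pᵢ ln pᵢ term (working shown to 5 dp, full precision carried): 0.21×(-1.56065)=-0.32774, 0.126×(-2.07147)=-0.26101, 0.177×(-1.73161)=-0.30649, 0.064×(-2.74887)=-0.17593, 0.106×(-2.24432)=-0.23790, 0.15×(-1.89712)=-0.28457, 0.091×(-2.39690)=-0.21812, 0.076×(-2.57702)=-0.19585.
Sum = -2.00760, so H' = 2.008.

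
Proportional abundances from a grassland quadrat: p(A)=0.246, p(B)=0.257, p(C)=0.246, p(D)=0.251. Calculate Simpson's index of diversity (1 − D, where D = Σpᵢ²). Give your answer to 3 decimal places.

D = 0.246² + 0.257² + 0.246² + 0.251² = 0.06052 + 0.06605 + 0.06052 + 0.06300 = 0.25008 (working shown to 5 dp, full precision carried).
So 1 − D = 0.74992, i.e. 0.750 to 3 decimal places.

0.750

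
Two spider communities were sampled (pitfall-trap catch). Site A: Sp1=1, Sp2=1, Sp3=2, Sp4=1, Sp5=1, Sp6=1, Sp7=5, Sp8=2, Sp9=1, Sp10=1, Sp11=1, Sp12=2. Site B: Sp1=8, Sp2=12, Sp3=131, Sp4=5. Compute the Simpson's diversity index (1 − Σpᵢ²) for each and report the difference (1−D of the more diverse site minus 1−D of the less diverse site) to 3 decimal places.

0.590

Site A: N=19, proportions 0.05263, 0.05263, 0.10526, 0.05263, 0.05263, 0.05263, 0.26316, 0.10526, 0.05263, 0.05263, 0.05263, 0.10526, giving 1−D = 0.87535 (working shown to 5 dp, full precision carried).
Site B: N=156, proportions 0.05128, 0.07692, 0.83974, 0.03205, giving 1−D = 0.28526.
Difference = |0.87535 − 0.28526| = 0.59009, i.e. 0.590 to 3 decimal places.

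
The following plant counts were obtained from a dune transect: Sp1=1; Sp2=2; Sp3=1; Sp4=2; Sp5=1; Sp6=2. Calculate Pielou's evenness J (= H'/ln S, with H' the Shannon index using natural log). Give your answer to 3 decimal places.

Total N = 1+2+1+2+1+2 = 9, so the proportions are 0.11111, 0.22222, 0.11111, 0.22222, 0.11111, 0.22222 (working shown to 5 dp, full precision carried).
H' = −Σ pᵢ ln pᵢ = −((-0.24414) + (-0.33424) + (-0.24414) + (-0.33424) + (-0.24414) + (-0.33424)) = 1.73513.
With S = 6 species, ln S = 1.79176, so J = 1.73513/1.79176 = 0.96839, i.e. 0.968 to 3 decimal places.

0.968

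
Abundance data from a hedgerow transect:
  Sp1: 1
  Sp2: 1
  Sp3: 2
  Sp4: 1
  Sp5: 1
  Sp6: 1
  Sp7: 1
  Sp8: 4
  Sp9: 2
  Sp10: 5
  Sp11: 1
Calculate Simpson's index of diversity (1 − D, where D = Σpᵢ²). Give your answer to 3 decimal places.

0.860

Total N = 1+1+2+1+1+1+1+4+2+5+1 = 20, so the proportions are 0.05, 0.05, 0.1, 0.05, 0.05, 0.05, 0.05, 0.2, 0.1, 0.25, 0.05 (working shown to 5 dp, full precision carried).
D = 0.05² + 0.05² + 0.1² + 0.05² + 0.05² + 0.05² + 0.05² + 0.2² + 0.1² + 0.25² + 0.05² = 0.00250 + 0.00250 + 0.01000 + 0.00250 + 0.00250 + 0.00250 + 0.00250 + 0.04000 + 0.01000 + 0.06250 + 0.00250 = 0.14000.
So 1 − D = 0.86000, i.e. 0.860 to 3 decimal places.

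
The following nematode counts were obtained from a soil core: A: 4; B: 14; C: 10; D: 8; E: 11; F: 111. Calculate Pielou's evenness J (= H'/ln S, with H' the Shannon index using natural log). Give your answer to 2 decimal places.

Total N = 4+14+10+8+11+111 = 158, so the proportions are 0.0253, 0.0886, 0.0633, 0.0506, 0.0696, 0.7025 (working shown to 4 dp, full precision carried).
H' = −Σ pᵢ ln pᵢ = −((-0.0931) + (-0.2147) + (-0.1747) + (-0.1510) + (-0.1855) + (-0.2480)) = 1.0671.
With S = 6 species, ln S = 1.7918, so J = 1.0671/1.7918 = 0.5956, i.e. 0.60 to 2 decimal places.

0.60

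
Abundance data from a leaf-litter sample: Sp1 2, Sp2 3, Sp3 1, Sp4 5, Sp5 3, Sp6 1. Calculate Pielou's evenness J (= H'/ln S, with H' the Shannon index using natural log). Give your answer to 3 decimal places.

0.915

Total N = 2+3+1+5+3+1 = 15, so the proportions are 0.13333, 0.2, 0.06667, 0.33333, 0.2, 0.06667 (working shown to 5 dp, full precision carried).
H' = −Σ pᵢ ln pᵢ = −((-0.26865) + (-0.32189) + (-0.18054) + (-0.36620) + (-0.32189) + (-0.18054)) = 1.63971.
With S = 6 species, ln S = 1.79176, so J = 1.63971/1.79176 = 0.91514, i.e. 0.915 to 3 decimal places.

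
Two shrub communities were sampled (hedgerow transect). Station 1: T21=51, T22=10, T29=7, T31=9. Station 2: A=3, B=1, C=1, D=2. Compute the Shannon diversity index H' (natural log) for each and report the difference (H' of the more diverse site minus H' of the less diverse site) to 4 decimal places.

Station 1: N=77, proportions 0.662338, 0.12987, 0.090909, 0.116883, giving H' = 1.006853 (working shown to 6 dp, full precision carried).
Station 2: N=7, proportions 0.428571, 0.142857, 0.142857, 0.285714, giving H' = 1.277034.
Difference = |1.006853 − 1.277034| = 0.270181, i.e. 0.2702 to 4 decimal places.

0.2702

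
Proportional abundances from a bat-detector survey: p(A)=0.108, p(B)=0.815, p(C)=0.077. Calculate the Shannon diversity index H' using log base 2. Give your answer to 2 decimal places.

0.87

Each pᵢ log₂ pᵢ term (working shown to 4 dp, full precision carried): 0.108×(-3.2109)=-0.3468, 0.815×(-0.2951)=-0.2405, 0.077×(-3.6990)=-0.2848.
Sum = -0.8721, so H' = 0.87.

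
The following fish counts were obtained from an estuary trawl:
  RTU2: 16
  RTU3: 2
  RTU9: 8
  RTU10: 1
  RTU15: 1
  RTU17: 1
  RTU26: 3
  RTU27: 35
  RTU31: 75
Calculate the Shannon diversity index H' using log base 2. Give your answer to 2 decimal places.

1.93

Total N = 16+2+8+1+1+1+3+35+75 = 142, so the proportions are 0.1127, 0.0141, 0.0563, 0.007, 0.007, 0.007, 0.0211, 0.2465, 0.5282 (working shown to 4 dp, full precision carried).
Each pᵢ log₂ pᵢ term: 0.1127×(-3.1497)=-0.3549, 0.0141×(-6.1497)=-0.0866, 0.0563×(-4.1497)=-0.2338, 0.007×(-7.1497)=-0.0504, 0.007×(-7.1497)=-0.0504, 0.007×(-7.1497)=-0.0504, 0.0211×(-5.5648)=-0.1176, 0.2465×(-2.0205)=-0.4980, 0.5282×(-0.9209)=-0.4864.
Sum = -1.9283, so H' = 1.93.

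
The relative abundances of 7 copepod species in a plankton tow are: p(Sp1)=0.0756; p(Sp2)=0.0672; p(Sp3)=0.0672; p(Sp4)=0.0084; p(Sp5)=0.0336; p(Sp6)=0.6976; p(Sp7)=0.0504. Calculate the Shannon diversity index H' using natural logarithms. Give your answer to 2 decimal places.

Each pᵢ ln pᵢ term (working shown to 4 dp, full precision carried): 0.0756×(-2.5823)=-0.1952, 0.0672×(-2.7001)=-0.1814, 0.0672×(-2.7001)=-0.1814, 0.0084×(-4.7795)=-0.0401, 0.0336×(-3.3932)=-0.1140, 0.6976×(-0.3601)=-0.2512, 0.0504×(-2.9878)=-0.1506.
Sum = -1.1141, so H' = 1.11.

1.11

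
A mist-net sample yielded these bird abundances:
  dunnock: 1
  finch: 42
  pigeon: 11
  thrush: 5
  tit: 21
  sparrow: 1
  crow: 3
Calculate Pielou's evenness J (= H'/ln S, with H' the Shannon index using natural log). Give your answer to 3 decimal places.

Total N = 1+42+11+5+21+1+3 = 84, so the proportions are 0.0119, 0.5, 0.13095, 0.05952, 0.25, 0.0119, 0.03571 (working shown to 5 dp, full precision carried).
H' = −Σ pᵢ ln pᵢ = −((-0.05275) + (-0.34657) + (-0.26622) + (-0.16794) + (-0.34657) + (-0.05275) + (-0.11901)) = 1.35181.
With S = 7 species, ln S = 1.94591, so J = 1.35181/1.94591 = 0.69469, i.e. 0.695 to 3 decimal places.

0.695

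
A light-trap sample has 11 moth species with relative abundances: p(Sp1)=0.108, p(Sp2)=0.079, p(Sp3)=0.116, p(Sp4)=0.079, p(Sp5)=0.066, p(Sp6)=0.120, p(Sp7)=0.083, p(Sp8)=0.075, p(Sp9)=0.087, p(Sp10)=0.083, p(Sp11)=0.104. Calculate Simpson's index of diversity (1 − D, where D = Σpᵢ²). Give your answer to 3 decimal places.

0.906

D = 0.108² + 0.079² + 0.116² + 0.079² + 0.066² + 0.12² + 0.083² + 0.075² + 0.087² + 0.083² + 0.104² = 0.01166 + 0.00624 + 0.01346 + 0.00624 + 0.00436 + 0.01440 + 0.00689 + 0.00562 + 0.00757 + 0.00689 + 0.01082 = 0.09415 (working shown to 5 dp, full precision carried).
So 1 − D = 0.90585, i.e. 0.906 to 3 decimal places.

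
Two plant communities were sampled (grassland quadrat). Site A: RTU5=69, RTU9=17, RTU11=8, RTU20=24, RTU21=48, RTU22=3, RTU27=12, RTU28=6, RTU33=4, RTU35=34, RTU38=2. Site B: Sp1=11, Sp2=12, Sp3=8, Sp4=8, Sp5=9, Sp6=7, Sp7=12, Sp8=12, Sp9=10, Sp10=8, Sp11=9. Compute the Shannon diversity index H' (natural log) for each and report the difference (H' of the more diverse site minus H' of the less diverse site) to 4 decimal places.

Site A: N=227, proportions 0.303965, 0.07489, 0.035242, 0.105727, 0.211454, 0.013216, 0.052863, 0.026432, 0.017621, 0.14978, 0.008811, giving H' = 1.945930 (working shown to 6 dp, full precision carried).
Site B: N=106, proportions 0.103774, 0.113208, 0.075472, 0.075472, 0.084906, 0.066038, 0.113208, 0.113208, 0.09434, 0.075472, 0.084906, giving H' = 2.381011.
Difference = |1.945930 − 2.381011| = 0.435081, i.e. 0.4351 to 4 decimal places.

0.4351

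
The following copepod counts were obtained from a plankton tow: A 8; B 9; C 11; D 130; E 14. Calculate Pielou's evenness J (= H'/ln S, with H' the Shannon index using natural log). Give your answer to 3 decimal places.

Total N = 8+9+11+130+14 = 172, so the proportions are 0.04651, 0.05233, 0.06395, 0.75581, 0.0814 (working shown to 5 dp, full precision carried).
H' = −Σ pᵢ ln pᵢ = −((-0.14270) + (-0.15437) + (-0.17585) + (-0.21160) + (-0.20418)) = 0.88869.
With S = 5 species, ln S = 1.60944, so J = 0.88869/1.60944 = 0.55218, i.e. 0.552 to 3 decimal places.

0.552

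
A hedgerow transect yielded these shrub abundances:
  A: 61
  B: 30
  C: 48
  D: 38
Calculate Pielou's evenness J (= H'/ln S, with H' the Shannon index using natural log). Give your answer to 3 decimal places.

0.975

Total N = 61+30+48+38 = 177, so the proportions are 0.34463, 0.16949, 0.27119, 0.21469 (working shown to 5 dp, full precision carried).
H' = −Σ pᵢ ln pᵢ = −((-0.36713) + (-0.30084) + (-0.35388) + (-0.33031)) = 1.35217.
With S = 4 species, ln S = 1.38629, so J = 1.35217/1.38629 = 0.97538, i.e. 0.975 to 3 decimal places.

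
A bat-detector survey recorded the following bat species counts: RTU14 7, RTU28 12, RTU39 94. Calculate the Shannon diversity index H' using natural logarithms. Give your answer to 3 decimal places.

Total N = 7+12+94 = 113, so the proportions are 0.06195, 0.10619, 0.83186 (working shown to 5 dp, full precision carried).
Each pᵢ ln pᵢ term: 0.06195×(-2.78148)=-0.17230, 0.10619×(-2.24248)=-0.23814, 0.83186×(-0.18409)=-0.15314.
Sum = -0.56358, so H' = 0.564.

0.564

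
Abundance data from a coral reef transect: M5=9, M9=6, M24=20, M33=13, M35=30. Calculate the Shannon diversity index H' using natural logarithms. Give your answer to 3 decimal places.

1.462

Total N = 9+6+20+13+30 = 78, so the proportions are 0.11538, 0.07692, 0.25641, 0.16667, 0.38462 (working shown to 5 dp, full precision carried).
Each pᵢ ln pᵢ term: 0.11538×(-2.15948)=-0.24917, 0.07692×(-2.56495)=-0.19730, 0.25641×(-1.36098)=-0.34897, 0.16667×(-1.79176)=-0.29863, 0.38462×(-0.95551)=-0.36750.
Sum = -1.46157, so H' = 1.462.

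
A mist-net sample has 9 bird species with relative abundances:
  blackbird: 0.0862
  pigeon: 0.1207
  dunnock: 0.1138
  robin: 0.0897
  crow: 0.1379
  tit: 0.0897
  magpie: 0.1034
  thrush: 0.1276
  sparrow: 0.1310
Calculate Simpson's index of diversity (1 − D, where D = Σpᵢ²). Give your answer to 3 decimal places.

0.886

D = 0.0862² + 0.1207² + 0.1138² + 0.0897² + 0.1379² + 0.0897² + 0.1034² + 0.1276² + 0.131² = 0.00743 + 0.01457 + 0.01295 + 0.00805 + 0.01902 + 0.00805 + 0.01069 + 0.01628 + 0.01716 = 0.11419 (working shown to 5 dp, full precision carried).
So 1 − D = 0.88581, i.e. 0.886 to 3 decimal places.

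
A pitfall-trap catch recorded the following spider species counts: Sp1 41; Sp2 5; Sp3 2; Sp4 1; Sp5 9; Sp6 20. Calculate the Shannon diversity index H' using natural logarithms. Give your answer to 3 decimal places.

Total N = 41+5+2+1+9+20 = 78, so the proportions are 0.52564, 0.0641, 0.02564, 0.01282, 0.11538, 0.25641 (working shown to 5 dp, full precision carried).
Each pᵢ ln pᵢ term: 0.52564×(-0.64314)=-0.33806, 0.0641×(-2.74727)=-0.17611, 0.02564×(-3.66356)=-0.09394, 0.01282×(-4.35671)=-0.05586, 0.11538×(-2.15948)=-0.24917, 0.25641×(-1.36098)=-0.34897.
Sum = -1.26210, so H' = 1.262.

1.262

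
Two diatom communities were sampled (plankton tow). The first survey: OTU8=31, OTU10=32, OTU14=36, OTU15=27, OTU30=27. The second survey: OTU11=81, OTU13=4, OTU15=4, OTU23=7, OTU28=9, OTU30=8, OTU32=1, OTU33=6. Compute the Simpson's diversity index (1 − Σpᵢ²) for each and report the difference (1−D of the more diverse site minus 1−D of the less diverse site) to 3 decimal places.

0.271

The first survey: N=153, proportions 0.20261, 0.20915, 0.23529, 0.17647, 0.17647, giving 1−D = 0.79756 (working shown to 5 dp, full precision carried).
The second survey: N=120, proportions 0.675, 0.03333, 0.03333, 0.05833, 0.075, 0.06667, 0.00833, 0.05, giving 1−D = 0.52611.
Difference = |0.79756 − 0.52611| = 0.27145, i.e. 0.271 to 3 decimal places.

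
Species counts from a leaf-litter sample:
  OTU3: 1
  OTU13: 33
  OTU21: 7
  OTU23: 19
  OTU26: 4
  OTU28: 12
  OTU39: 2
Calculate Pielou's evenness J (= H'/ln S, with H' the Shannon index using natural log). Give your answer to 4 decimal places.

Total N = 1+33+7+19+4+12+2 = 78, so the proportions are 0.012821, 0.423077, 0.089744, 0.24359, 0.051282, 0.153846, 0.025641 (working shown to 6 dp, full precision carried).
H' = −Σ pᵢ ln pᵢ = −((-0.055855) + (-0.363931) + (-0.216354) + (-0.344014) + (-0.152329) + (-0.287970) + (-0.093937)) = 1.514391.
With S = 7 species, ln S = 1.945910, so J = 1.514391/1.945910 = 0.778243, i.e. 0.7782 to 4 decimal places.

0.7782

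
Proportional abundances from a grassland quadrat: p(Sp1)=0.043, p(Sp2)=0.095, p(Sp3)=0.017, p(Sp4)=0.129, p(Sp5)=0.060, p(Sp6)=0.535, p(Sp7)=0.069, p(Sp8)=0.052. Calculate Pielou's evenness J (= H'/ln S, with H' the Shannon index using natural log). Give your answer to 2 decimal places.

H' = −Σ pᵢ ln pᵢ = −((-0.1353) + (-0.2236) + (-0.0693) + (-0.2642) + (-0.1688) + (-0.3346) + (-0.1845) + (-0.1537)) = 1.5340 (working shown to 4 dp, full precision carried).
With S = 8 species, ln S = 2.0794, so J = 1.5340/2.0794 = 0.7377, i.e. 0.74 to 2 decimal places.

0.74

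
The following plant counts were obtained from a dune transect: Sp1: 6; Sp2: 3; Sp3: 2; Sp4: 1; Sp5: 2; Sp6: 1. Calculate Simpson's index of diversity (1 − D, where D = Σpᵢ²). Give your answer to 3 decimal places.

0.756

Total N = 6+3+2+1+2+1 = 15, so the proportions are 0.4, 0.2, 0.13333, 0.06667, 0.13333, 0.06667 (working shown to 5 dp, full precision carried).
D = 0.4² + 0.2² + 0.13333² + 0.06667² + 0.13333² + 0.06667² = 0.16000 + 0.04000 + 0.01778 + 0.00444 + 0.01778 + 0.00444 = 0.24444.
So 1 − D = 0.75556, i.e. 0.756 to 3 decimal places.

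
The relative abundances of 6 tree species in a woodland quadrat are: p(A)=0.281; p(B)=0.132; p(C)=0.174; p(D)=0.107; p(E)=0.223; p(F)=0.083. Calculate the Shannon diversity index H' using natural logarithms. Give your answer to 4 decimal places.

Each pᵢ ln pᵢ term (working shown to 6 dp, full precision carried): 0.281×(-1.269401)=-0.356702, 0.132×(-2.024953)=-0.267294, 0.174×(-1.748700)=-0.304274, 0.107×(-2.234926)=-0.239137, 0.223×(-1.500584)=-0.334630, 0.083×(-2.488915)=-0.206580.
Sum = -1.708616, so H' = 1.7086.

1.7086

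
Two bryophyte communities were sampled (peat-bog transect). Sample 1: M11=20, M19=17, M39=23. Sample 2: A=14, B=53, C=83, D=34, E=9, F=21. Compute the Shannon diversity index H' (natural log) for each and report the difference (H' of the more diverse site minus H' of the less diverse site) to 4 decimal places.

0.4537

Sample 1: N=60, proportions 0.333333, 0.283333, 0.383333, giving H' = 1.091084 (working shown to 6 dp, full precision carried).
Sample 2: N=214, proportions 0.065421, 0.247664, 0.38785, 0.158879, 0.042056, 0.098131, giving H' = 1.544750.
Difference = |1.091084 − 1.544750| = 0.453666, i.e. 0.4537 to 4 decimal places.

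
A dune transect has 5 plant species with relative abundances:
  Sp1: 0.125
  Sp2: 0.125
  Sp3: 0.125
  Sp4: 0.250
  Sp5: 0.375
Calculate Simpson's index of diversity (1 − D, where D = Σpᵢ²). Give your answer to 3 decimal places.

0.750

D = 0.125² + 0.125² + 0.125² + 0.25² + 0.375² = 0.01562 + 0.01562 + 0.01562 + 0.06250 + 0.14062 = 0.25000 (working shown to 5 dp, full precision carried).
So 1 − D = 0.75000, i.e. 0.750 to 3 decimal places.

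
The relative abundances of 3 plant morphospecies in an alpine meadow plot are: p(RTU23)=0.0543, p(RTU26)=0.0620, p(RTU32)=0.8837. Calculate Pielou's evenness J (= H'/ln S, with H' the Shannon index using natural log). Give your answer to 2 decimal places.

0.40

H' = −Σ pᵢ ln pᵢ = −((-0.1582) + (-0.1724) + (-0.1093)) = 0.4398 (working shown to 4 dp, full precision carried).
With S = 3 species, ln S = 1.0986, so J = 0.4398/1.0986 = 0.4004, i.e. 0.40 to 2 decimal places.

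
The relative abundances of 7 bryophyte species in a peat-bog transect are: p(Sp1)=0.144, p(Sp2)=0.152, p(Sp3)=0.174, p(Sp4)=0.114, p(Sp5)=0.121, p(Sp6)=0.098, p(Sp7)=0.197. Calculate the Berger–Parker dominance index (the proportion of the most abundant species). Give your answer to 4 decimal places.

The largest proportion is 0.197, i.e. d = 0.1970 to 4 decimal places.

0.1970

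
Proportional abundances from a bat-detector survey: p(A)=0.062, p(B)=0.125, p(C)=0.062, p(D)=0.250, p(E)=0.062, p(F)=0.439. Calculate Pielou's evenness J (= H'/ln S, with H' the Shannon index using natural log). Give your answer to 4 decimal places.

0.8289

H' = −Σ pᵢ ln pᵢ = −((-0.172398) + (-0.259930) + (-0.172398) + (-0.346574) + (-0.172398) + (-0.361409)) = 1.485109 (working shown to 6 dp, full precision carried).
With S = 6 species, ln S = 1.791759, so J = 1.485109/1.791759 = 0.828855, i.e. 0.8289 to 4 decimal places.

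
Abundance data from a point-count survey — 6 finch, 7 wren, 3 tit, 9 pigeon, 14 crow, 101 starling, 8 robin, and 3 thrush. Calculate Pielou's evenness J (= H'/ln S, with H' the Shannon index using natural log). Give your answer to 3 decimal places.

0.596

Total N = 6+7+3+9+14+101+8+3 = 151, so the proportions are 0.03974, 0.04636, 0.01987, 0.0596, 0.09272, 0.66887, 0.05298, 0.01987 (working shown to 5 dp, full precision carried).
H' = −Σ pᵢ ln pᵢ = −((-0.12817) + (-0.14238) + (-0.07785) + (-0.16808) + (-0.22050) + (-0.26899) + (-0.15565) + (-0.07785)) = 1.23948.
With S = 8 species, ln S = 2.07944, so J = 1.23948/2.07944 = 0.59606, i.e. 0.596 to 3 decimal places.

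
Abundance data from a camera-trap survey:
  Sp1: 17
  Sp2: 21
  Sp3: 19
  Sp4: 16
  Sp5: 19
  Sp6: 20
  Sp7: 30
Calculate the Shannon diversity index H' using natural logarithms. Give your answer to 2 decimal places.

Total N = 17+21+19+16+19+20+30 = 142, so the proportions are 0.1197, 0.1479, 0.1338, 0.1127, 0.1338, 0.1408, 0.2113 (working shown to 4 dp, full precision carried).
Each pᵢ ln pᵢ term: 0.1197×(-2.1226)=-0.2541, 0.1479×(-1.9113)=-0.2827, 0.1338×(-2.0114)=-0.2691, 0.1127×(-2.1832)=-0.2460, 0.1338×(-2.0114)=-0.2691, 0.1408×(-1.9601)=-0.2761, 0.2113×(-1.5546)=-0.3284.
Sum = -1.9255, so H' = 1.93.

1.93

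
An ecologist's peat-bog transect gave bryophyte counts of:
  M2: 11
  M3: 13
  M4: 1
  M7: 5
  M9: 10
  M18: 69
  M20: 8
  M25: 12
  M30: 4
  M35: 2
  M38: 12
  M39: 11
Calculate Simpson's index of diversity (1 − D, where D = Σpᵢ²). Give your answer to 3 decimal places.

0.773

Total N = 11+13+1+5+10+69+8+12+4+2+12+11 = 158, so the proportions are 0.06962, 0.08228, 0.00633, 0.03165, 0.06329, 0.43671, 0.05063, 0.07595, 0.02532, 0.01266, 0.07595, 0.06962 (working shown to 5 dp, full precision carried).
D = 0.06962² + 0.08228² + 0.00633² + 0.03165² + 0.06329² + 0.43671² + 0.05063² + 0.07595² + 0.02532² + 0.01266² + 0.07595² + 0.06962² = 0.00485 + 0.00677 + 0.00004 + 0.00100 + 0.00401 + 0.19071 + 0.00256 + 0.00577 + 0.00064 + 0.00016 + 0.00577 + 0.00485 = 0.22713.
So 1 − D = 0.77287, i.e. 0.773 to 3 decimal places.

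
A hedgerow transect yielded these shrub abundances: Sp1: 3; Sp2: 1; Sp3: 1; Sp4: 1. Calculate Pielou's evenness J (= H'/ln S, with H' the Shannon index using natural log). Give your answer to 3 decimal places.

0.896

Total N = 3+1+1+1 = 6, so the proportions are 0.5, 0.16667, 0.16667, 0.16667 (working shown to 5 dp, full precision carried).
H' = −Σ pᵢ ln pᵢ = −((-0.34657) + (-0.29863) + (-0.29863) + (-0.29863)) = 1.24245.
With S = 4 species, ln S = 1.38629, so J = 1.24245/1.38629 = 0.89624, i.e. 0.896 to 3 decimal places.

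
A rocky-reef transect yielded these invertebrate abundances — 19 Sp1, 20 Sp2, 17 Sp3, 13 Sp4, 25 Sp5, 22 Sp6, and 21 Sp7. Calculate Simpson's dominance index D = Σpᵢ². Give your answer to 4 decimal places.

0.1475

Total N = 19+20+17+13+25+22+21 = 137, so the proportions are 0.138686, 0.145985, 0.124088, 0.094891, 0.182482, 0.160584, 0.153285 (working shown to 6 dp, full precision carried).
D = 0.138686² + 0.145985² + 0.124088² + 0.094891² + 0.182482² + 0.160584² + 0.153285² = 0.019234 + 0.021312 + 0.015398 + 0.009004 + 0.033300 + 0.025787 + 0.023496 = 0.147531.
To 4 decimal places, D = 0.1475.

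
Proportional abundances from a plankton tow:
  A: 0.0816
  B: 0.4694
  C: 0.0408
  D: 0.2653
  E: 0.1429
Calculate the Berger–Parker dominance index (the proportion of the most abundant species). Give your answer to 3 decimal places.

The largest proportion is 0.4694, i.e. d = 0.469 to 3 decimal places.

0.469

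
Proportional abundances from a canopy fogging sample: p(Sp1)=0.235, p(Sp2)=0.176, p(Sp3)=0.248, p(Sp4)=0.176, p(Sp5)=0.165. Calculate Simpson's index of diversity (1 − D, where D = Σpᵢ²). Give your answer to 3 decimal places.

D = 0.235² + 0.176² + 0.248² + 0.176² + 0.165² = 0.05522 + 0.03098 + 0.06150 + 0.03098 + 0.02723 = 0.20591 (working shown to 5 dp, full precision carried).
So 1 − D = 0.79409, i.e. 0.794 to 3 decimal places.

0.794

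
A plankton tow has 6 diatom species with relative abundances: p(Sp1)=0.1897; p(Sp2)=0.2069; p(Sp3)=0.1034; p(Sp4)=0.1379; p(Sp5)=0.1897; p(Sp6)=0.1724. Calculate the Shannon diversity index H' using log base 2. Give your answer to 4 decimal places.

2.5501

Each pᵢ log₂ pᵢ term (working shown to 6 dp, full precision carried): 0.1897×(-2.398208)=-0.454940, 0.2069×(-2.272994)=-0.470283, 0.1034×(-3.273692)=-0.338500, 0.1379×(-2.858306)=-0.394160, 0.1897×(-2.398208)=-0.454940, 0.1724×(-2.536168)=-0.437235.
Sum = -2.550058, so H' = 2.5501.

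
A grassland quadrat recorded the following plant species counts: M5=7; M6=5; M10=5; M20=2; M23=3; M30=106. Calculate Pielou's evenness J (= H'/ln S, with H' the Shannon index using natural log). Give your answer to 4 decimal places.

0.4026

Total N = 7+5+5+2+3+106 = 128, so the proportions are 0.054688, 0.039062, 0.039062, 0.015625, 0.023438, 0.828125 (working shown to 6 dp, full precision carried).
H' = −Σ pᵢ ln pᵢ = −((-0.158928) + (-0.126664) + (-0.126664) + (-0.064983) + (-0.087971) + (-0.156177)) = 0.721386.
With S = 6 species, ln S = 1.791759, so J = 0.721386/1.791759 = 0.402613, i.e. 0.4026 to 4 decimal places.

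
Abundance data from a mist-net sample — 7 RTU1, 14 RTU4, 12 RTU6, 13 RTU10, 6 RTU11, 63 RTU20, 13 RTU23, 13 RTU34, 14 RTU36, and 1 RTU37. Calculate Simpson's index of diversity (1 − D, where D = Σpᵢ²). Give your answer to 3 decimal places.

Total N = 7+14+12+13+6+63+13+13+14+1 = 156, so the proportions are 0.04487, 0.08974, 0.07692, 0.08333, 0.03846, 0.40385, 0.08333, 0.08333, 0.08974, 0.00641 (working shown to 5 dp, full precision carried).
D = 0.04487² + 0.08974² + 0.07692² + 0.08333² + 0.03846² + 0.40385² + 0.08333² + 0.08333² + 0.08974² + 0.00641² = 0.00201 + 0.00805 + 0.00592 + 0.00694 + 0.00148 + 0.16309 + 0.00694 + 0.00694 + 0.00805 + 0.00004 = 0.20948.
So 1 − D = 0.79052, i.e. 0.791 to 3 decimal places.

0.791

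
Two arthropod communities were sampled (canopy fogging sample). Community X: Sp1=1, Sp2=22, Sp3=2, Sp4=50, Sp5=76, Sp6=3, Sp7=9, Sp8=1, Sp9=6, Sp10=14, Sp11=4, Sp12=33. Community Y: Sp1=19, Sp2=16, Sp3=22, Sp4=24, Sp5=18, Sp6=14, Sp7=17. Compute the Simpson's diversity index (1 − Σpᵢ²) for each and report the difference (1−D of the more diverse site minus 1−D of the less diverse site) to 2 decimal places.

Community X: N=221, proportions 0.0045, 0.0995, 0.009, 0.2262, 0.3439, 0.0136, 0.0407, 0.0045, 0.0271, 0.0633, 0.0181, 0.1493, giving 1−D = 0.7913 (working shown to 4 dp, full precision carried).
Community Y: N=130, proportions 0.1462, 0.1231, 0.1692, 0.1846, 0.1385, 0.1077, 0.1308, giving 1−D = 0.8529.
Difference = |0.7913 − 0.8529| = 0.0616, i.e. 0.06 to 2 decimal places.

0.06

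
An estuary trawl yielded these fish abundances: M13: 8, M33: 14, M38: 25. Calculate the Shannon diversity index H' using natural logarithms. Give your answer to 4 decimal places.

Total N = 8+14+25 = 47, so the proportions are 0.170213, 0.297872, 0.531915 (working shown to 6 dp, full precision carried).
Each pᵢ ln pᵢ term: 0.170213×(-1.770706)=-0.301397, 0.297872×(-1.211090)=-0.360750, 0.531915×(-0.631272)=-0.335783.
Sum = -0.997930, so H' = 0.9979.

0.9979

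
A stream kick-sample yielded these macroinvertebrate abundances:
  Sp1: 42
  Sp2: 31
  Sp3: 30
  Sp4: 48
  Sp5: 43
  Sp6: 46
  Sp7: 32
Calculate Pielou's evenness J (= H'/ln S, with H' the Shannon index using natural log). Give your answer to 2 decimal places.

Total N = 42+31+30+48+43+46+32 = 272, so the proportions are 0.1544, 0.114, 0.1103, 0.1765, 0.1581, 0.1691, 0.1176 (working shown to 4 dp, full precision carried).
H' = −Σ pᵢ ln pᵢ = −((-0.2885) + (-0.2475) + (-0.2432) + (-0.3061) + (-0.2916) + (-0.3005) + (-0.2518)) = 1.9292.
With S = 7 species, ln S = 1.9459, so J = 1.9292/1.9459 = 0.9914, i.e. 0.99 to 2 decimal places.

0.99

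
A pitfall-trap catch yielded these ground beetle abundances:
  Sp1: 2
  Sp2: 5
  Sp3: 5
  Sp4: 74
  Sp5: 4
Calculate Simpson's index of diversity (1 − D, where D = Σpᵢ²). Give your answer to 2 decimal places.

Total N = 2+5+5+74+4 = 90, so the proportions are 0.0222, 0.0556, 0.0556, 0.8222, 0.0444 (working shown to 4 dp, full precision carried).
D = 0.0222² + 0.0556² + 0.0556² + 0.8222² + 0.0444² = 0.0005 + 0.0031 + 0.0031 + 0.6760 + 0.0020 = 0.6847.
So 1 − D = 0.3153, i.e. 0.32 to 2 decimal places.

0.32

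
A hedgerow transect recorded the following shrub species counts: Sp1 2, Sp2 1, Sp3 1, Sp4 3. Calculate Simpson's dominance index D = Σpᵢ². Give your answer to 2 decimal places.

0.31

Total N = 2+1+1+3 = 7, so the proportions are 0.2857, 0.1429, 0.1429, 0.4286 (working shown to 4 dp, full precision carried).
D = 0.2857² + 0.1429² + 0.1429² + 0.4286² = 0.0816 + 0.0204 + 0.0204 + 0.1837 = 0.3061.
To 2 decimal places, D = 0.31.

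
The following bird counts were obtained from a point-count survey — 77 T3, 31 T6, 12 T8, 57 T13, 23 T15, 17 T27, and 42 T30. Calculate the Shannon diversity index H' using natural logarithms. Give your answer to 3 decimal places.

Total N = 77+31+12+57+23+17+42 = 259, so the proportions are 0.2973, 0.11969, 0.04633, 0.22008, 0.0888, 0.06564, 0.16216 (working shown to 5 dp, full precision carried).
Each pᵢ ln pᵢ term: 0.2973×(-1.21302)=-0.36063, 0.11969×(-2.12284)=-0.25409, 0.04633×(-3.07192)=-0.14233, 0.22008×(-1.51378)=-0.33315, 0.0888×(-2.42133)=-0.21502, 0.06564×(-2.72361)=-0.17877, 0.16216×(-1.81916)=-0.29500.
Sum = -1.77898, so H' = 1.779.

1.779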